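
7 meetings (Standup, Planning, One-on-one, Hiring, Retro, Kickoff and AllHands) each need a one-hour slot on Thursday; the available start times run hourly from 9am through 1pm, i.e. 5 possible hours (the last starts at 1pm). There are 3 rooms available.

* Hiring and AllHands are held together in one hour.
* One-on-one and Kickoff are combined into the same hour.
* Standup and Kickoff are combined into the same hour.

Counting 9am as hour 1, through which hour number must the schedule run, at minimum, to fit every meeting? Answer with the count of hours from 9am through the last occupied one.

3

With at most 3 per hour and 7 meetings, at least 3 hours are needed.
3 works (last occupied hour: 11am): for example Kickoff in 9am, Standup in 9am, Planning in 10am, Retro in 11am, One-on-one in 9am, AllHands in 10am, Hiring in 10am.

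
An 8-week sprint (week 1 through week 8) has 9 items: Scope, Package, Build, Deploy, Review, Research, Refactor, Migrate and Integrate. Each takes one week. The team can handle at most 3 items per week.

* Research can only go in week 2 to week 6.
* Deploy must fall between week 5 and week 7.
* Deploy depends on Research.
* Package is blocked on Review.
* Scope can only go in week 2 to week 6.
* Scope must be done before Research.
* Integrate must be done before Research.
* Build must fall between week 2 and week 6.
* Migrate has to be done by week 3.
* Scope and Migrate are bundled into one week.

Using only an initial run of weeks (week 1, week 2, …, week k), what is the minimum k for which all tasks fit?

5

The precedence chain requires at least 3 distinct weeks.
With at most 3 per week and 9 tasks, at least 3 weeks are needed.
Deploy can't be placed before week 5, so the schedule must run through at least week 5.
5 works (last occupied week: week 5): for example Deploy -> week 5, Refactor -> week 1, Build -> week 2, Research -> week 3, Integrate -> week 1, Scope -> week 2, Migrate -> week 2, Package -> week 3, Review -> week 1.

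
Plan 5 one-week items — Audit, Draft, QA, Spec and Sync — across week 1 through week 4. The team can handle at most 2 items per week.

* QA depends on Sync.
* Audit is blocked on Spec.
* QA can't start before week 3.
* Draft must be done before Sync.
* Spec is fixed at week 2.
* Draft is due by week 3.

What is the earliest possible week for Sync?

Precedence pushes Sync to at least week 2; downstream work caps Sync at week 3.
Sync at week 2 is achievable: Spec in week 2, Sync in week 2, Draft in week 1, Audit in week 3, QA in week 3.

week 2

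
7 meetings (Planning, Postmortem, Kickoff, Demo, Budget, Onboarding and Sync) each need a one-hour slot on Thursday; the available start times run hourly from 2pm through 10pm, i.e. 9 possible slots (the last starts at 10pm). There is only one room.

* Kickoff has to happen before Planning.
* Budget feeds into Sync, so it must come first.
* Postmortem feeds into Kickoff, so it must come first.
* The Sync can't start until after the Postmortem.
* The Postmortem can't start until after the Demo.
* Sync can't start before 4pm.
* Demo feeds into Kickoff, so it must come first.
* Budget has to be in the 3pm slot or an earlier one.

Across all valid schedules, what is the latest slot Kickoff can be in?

Precedence pushes Kickoff to at least 4pm; downstream work caps Kickoff at 9pm.
Kickoff at 9pm is achievable: Sync in 5pm, Postmortem in 4pm, Kickoff in 9pm, Budget in 2pm, Onboarding in 6pm, Demo in 3pm, Planning in 10pm.

9pm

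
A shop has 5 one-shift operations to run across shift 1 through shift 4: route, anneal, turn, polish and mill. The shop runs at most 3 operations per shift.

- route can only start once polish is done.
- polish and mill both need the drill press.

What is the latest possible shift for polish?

Downstream work caps polish at shift 3.
polish at shift 3 is achievable: polish -> shift 3; turn -> shift 1; mill -> shift 1; anneal -> shift 1; route -> shift 4.

shift 3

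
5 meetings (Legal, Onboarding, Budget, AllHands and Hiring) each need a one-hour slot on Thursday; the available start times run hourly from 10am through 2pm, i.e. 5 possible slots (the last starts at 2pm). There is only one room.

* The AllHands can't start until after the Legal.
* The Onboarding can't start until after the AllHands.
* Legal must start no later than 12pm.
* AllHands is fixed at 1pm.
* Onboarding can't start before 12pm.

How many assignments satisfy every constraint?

Splitting on Legal: it can be 10am (2), 11am (2), 12pm (2). Listing each branch's schedules as (Onboarding, Budget, AllHands, Hiring):
Legal=10am: (2pm,11am,1pm,12pm) (2pm,12pm,1pm,11am) — 2.
Legal=11am: (2pm,10am,1pm,12pm) (2pm,12pm,1pm,10am) — 2.
Legal=12pm: (2pm,10am,1pm,11am) (2pm,11am,1pm,10am) — 2.
Summing: 2 + 2 + 2 = 6.

6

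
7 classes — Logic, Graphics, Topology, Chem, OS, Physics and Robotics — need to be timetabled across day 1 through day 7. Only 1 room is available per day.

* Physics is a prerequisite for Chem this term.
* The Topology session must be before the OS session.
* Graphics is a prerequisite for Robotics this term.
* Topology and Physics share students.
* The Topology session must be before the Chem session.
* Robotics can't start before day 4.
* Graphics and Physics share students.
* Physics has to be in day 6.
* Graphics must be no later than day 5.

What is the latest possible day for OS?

Precedence pushes OS to at least day 2.
OS at day 5 is achievable: Chem in day 7; OS in day 5; Physics in day 6; Graphics in day 1; Topology in day 2; Robotics in day 4; Logic in day 3.
Nothing later works — the conflict and capacity constraints rule out every day after day 5.

day 5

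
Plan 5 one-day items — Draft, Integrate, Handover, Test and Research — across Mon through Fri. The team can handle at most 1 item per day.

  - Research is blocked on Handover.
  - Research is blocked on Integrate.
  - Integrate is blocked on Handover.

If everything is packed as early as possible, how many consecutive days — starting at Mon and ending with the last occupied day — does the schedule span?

5

The precedence chain requires at least 3 distinct days.
With at most 1 per day and 5 work items, at least 5 days are needed.
5 works (last occupied day: Fri): for example Test in Fri; Draft in Thu; Research in Wed; Integrate in Tue; Handover in Mon.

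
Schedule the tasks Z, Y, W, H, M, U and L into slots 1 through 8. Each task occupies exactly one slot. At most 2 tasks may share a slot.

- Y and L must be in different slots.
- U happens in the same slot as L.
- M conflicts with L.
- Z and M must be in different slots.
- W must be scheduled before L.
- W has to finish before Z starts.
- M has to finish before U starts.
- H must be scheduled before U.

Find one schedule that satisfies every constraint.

U -> 3; Z -> 2; L -> 3; M -> 1; W -> 1; Y -> 4; H -> 2

Checking: M(1) before U(3); W(1) before L(3); W(1) before Z(2); H(2) before U(3); Y(4) != L(3); M(1) != L(3); Z(2) != M(1); U = L = 3; max 2 per slot (cap 2).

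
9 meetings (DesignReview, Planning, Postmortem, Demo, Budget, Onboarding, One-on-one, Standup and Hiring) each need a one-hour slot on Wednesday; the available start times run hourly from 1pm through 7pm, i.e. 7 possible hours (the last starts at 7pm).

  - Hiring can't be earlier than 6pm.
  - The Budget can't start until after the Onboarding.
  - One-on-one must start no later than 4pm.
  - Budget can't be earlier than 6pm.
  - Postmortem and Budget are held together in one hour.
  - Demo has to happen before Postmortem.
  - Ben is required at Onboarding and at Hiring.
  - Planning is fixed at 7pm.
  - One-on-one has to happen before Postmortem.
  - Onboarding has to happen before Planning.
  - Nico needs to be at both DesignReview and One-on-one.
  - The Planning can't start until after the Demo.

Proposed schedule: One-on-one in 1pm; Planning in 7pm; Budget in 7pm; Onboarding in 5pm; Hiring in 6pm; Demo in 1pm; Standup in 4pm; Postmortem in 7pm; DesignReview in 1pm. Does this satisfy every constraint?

The Budget can't start until after the Onboarding — holds.
Budget can't be earlier than 6pm — holds.
Ben is required at Onboarding and at Hiring — holds.
One-on-one must start no later than 4pm — holds.
Onboarding has to happen before Planning — holds.
The Planning can't start until after the Demo — holds.
Planning is fixed at 7pm — holds.
Nico needs to be at both DesignReview and One-on-one — violated.
One-on-one has to happen before Postmortem — holds.
Hiring can't be earlier than 6pm — holds.
Demo has to happen before Postmortem — holds.
Postmortem and Budget are held together in one hour — holds.

No — it violates: Nico needs to be at both DesignReview and One-on-one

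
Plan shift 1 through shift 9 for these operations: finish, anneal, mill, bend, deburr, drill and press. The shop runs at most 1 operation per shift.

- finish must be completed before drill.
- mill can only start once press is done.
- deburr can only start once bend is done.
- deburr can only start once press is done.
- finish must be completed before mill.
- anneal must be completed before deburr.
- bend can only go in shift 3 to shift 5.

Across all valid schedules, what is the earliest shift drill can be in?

Precedence pushes drill to at least shift 2.
drill at shift 2 is achievable: mill=shift 7; deburr=shift 6; anneal=shift 5; bend=shift 3; finish=shift 1; drill=shift 2; press=shift 4.

shift 2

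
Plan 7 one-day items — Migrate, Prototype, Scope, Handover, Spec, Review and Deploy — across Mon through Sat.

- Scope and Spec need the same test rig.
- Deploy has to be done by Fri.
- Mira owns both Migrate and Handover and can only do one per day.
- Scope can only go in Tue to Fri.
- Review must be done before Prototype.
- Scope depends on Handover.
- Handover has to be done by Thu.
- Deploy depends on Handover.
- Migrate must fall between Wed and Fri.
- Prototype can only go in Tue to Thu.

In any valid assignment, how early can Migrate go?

Migrate is available from Wed; Migrate's own window allows nothing later than Fri.
Migrate at Wed is achievable: Migrate=Wed; Prototype=Tue; Scope=Tue; Spec=Mon; Review=Mon; Deploy=Tue; Handover=Mon.

Wed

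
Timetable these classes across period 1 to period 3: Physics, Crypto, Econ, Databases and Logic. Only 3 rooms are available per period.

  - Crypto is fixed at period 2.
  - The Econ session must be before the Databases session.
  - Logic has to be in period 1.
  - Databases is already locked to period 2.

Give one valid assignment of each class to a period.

Logic in period 1, Physics in period 1, Crypto in period 2, Econ in period 1, Databases in period 2

Checking: Econ(period 1) before Databases(period 2); Crypto=period 2 in [period 2,period 2]; Databases=period 2 in [period 2,period 2]; Logic=period 1 in [period 1,period 1]; max 3 per period (cap 3).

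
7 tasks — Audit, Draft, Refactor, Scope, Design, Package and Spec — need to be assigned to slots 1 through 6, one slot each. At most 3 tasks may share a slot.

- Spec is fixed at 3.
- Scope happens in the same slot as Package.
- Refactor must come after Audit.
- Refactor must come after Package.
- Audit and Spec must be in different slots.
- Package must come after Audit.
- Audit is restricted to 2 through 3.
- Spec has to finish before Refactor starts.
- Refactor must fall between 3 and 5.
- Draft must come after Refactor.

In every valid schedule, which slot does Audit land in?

Audit's window is 2–3.
Spec is fixed at 3, and Audit can't share a slot with Spec.
So Audit must be 2.

2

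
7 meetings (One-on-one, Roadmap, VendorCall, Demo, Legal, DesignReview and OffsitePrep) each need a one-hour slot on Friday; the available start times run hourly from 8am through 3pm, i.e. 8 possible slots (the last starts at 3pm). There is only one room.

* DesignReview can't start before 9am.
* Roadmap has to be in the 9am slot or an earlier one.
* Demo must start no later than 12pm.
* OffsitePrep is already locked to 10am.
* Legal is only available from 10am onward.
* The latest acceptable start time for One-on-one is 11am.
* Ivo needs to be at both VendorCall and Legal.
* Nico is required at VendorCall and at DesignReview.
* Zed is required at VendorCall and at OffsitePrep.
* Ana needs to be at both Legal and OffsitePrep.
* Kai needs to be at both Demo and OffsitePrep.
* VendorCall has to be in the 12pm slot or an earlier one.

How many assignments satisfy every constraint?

48

Splitting on One-on-one: it can be 8am (12), 9am (12), 11am (24). Listing each branch's schedules as (Roadmap, VendorCall, Demo, Legal, DesignReview, OffsitePrep):
One-on-one=8am: (9am,11am,12pm,1pm,2pm,10am) (9am,11am,12pm,1pm,3pm,10am) (9am,11am,12pm,2pm,1pm,10am) (9am,11am,12pm,2pm,3pm,10am) (9am,11am,12pm,3pm,1pm,10am) (9am,11am,12pm,3pm,2pm,10am) (9am,12pm,11am,1pm,2pm,10am) (9am,12pm,11am,1pm,3pm,10am) (9am,12pm,11am,2pm,1pm,10am) (9am,12pm,11am,2pm,3pm,10am) (9am,12pm,11am,3pm,1pm,10am) (9am,12pm,11am,3pm,2pm,10am) — 12.
One-on-one=9am: (8am,11am,12pm,1pm,2pm,10am) (8am,11am,12pm,1pm,3pm,10am) (8am,11am,12pm,2pm,1pm,10am) (8am,11am,12pm,2pm,3pm,10am) (8am,11am,12pm,3pm,1pm,10am) (8am,11am,12pm,3pm,2pm,10am) (8am,12pm,11am,1pm,2pm,10am) (8am,12pm,11am,1pm,3pm,10am) (8am,12pm,11am,2pm,1pm,10am) (8am,12pm,11am,2pm,3pm,10am) (8am,12pm,11am,3pm,1pm,10am) (8am,12pm,11am,3pm,2pm,10am) — 12.
One-on-one=11am: (8am,9am,12pm,1pm,2pm,10am) (8am,9am,12pm,1pm,3pm,10am) (8am,9am,12pm,2pm,1pm,10am) (8am,9am,12pm,2pm,3pm,10am) (8am,9am,12pm,3pm,1pm,10am) (8am,9am,12pm,3pm,2pm,10am) (8am,12pm,9am,1pm,2pm,10am) (8am,12pm,9am,1pm,3pm,10am) (8am,12pm,9am,2pm,1pm,10am) (8am,12pm,9am,2pm,3pm,10am) (8am,12pm,9am,3pm,1pm,10am) (8am,12pm,9am,3pm,2pm,10am) (9am,8am,12pm,1pm,2pm,10am) (9am,8am,12pm,1pm,3pm,10am) (9am,8am,12pm,2pm,1pm,10am) (9am,8am,12pm,2pm,3pm,10am) (9am,8am,12pm,3pm,1pm,10am) (9am,8am,12pm,3pm,2pm,10am) (9am,12pm,8am,1pm,2pm,10am) (9am,12pm,8am,1pm,3pm,10am) (9am,12pm,8am,2pm,1pm,10am) (9am,12pm,8am,2pm,3pm,10am) (9am,12pm,8am,3pm,1pm,10am) (9am,12pm,8am,3pm,2pm,10am) — 24.
Summing: 12 + 12 + 24 = 48.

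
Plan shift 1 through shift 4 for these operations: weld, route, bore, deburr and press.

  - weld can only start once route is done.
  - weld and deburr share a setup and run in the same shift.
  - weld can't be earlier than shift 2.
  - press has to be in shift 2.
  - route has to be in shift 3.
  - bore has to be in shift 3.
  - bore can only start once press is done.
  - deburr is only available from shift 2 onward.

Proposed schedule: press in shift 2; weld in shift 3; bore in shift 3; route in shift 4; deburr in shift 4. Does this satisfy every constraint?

No. weld can only start once route is done is not satisfied.

deburr is only available from shift 2 onward — holds.
bore has to be in shift 3 — holds.
route has to be in shift 3 — violated.
weld can only start once route is done — violated.
bore can only start once press is done — holds.
press has to be in shift 2 — holds.
weld and deburr share a setup and run in the same shift — violated.
weld can't be earlier than shift 2 — holds.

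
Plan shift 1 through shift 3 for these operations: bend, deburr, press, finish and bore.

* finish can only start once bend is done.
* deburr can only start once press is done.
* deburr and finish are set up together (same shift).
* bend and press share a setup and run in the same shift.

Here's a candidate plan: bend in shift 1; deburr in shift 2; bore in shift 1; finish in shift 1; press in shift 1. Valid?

deburr and finish are set up together (same shift) — violated.
bend and press share a setup and run in the same shift — holds.
finish can only start once bend is done — violated.
deburr can only start once press is done — holds.

No. deburr and finish are set up together (same shift) is not satisfied.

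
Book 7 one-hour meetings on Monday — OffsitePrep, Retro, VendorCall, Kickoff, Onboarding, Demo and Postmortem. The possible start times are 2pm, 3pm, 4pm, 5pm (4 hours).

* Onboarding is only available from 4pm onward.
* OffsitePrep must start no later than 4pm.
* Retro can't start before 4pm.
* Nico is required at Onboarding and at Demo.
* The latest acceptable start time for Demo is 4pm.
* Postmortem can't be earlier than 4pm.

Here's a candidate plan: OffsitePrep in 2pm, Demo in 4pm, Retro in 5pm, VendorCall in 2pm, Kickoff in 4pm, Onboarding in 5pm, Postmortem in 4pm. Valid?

Valid

Nico is required at Onboarding and at Demo — holds.
OffsitePrep must start no later than 4pm — holds.
Postmortem can't be earlier than 4pm — holds.
Onboarding is only available from 4pm onward — holds.
Retro can't start before 4pm — holds.
The latest acceptable start time for Demo is 4pm — holds.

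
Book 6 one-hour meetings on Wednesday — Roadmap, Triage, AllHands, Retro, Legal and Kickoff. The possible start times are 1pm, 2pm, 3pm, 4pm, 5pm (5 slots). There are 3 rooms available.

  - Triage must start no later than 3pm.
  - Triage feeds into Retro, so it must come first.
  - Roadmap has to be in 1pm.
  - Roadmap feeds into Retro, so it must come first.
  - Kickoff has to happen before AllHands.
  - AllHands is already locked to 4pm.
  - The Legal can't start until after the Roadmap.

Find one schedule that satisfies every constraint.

AllHands -> 4pm, Roadmap -> 1pm, Legal -> 2pm, Retro -> 2pm, Triage -> 1pm, Kickoff -> 1pm

Checking: Kickoff(1pm) before AllHands(4pm); Roadmap(1pm) before Legal(2pm); Triage(1pm) before Retro(2pm); Roadmap(1pm) before Retro(2pm); Roadmap=1pm in [1pm,1pm]; Triage=1pm in [1pm,3pm]; AllHands=4pm in [4pm,4pm]; max 3 per slot (cap 3).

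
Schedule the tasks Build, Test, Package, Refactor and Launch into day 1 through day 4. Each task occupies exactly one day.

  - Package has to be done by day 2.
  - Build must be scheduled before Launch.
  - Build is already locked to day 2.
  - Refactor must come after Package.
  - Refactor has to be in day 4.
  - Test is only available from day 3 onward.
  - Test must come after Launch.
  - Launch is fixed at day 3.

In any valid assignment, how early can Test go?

Test is available from day 3; precedence pushes Test to at least day 4.
Test at day 4 is achievable: Refactor -> day 4, Build -> day 2, Test -> day 4, Launch -> day 3, Package -> day 1.

day 4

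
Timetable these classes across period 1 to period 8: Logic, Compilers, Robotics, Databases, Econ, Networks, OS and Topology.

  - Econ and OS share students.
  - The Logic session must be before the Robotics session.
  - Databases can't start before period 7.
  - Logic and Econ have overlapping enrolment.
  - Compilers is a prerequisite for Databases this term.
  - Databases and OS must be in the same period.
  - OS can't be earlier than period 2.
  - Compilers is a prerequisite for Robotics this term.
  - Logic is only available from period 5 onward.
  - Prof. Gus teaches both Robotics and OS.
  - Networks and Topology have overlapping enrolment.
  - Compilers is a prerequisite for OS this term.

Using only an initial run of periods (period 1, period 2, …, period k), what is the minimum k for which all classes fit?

7 periods

The precedence chain requires at least 2 distinct periods.
Databases can't be placed before period 7, so the schedule must run through at least period 7.
7 works (last occupied period: period 7): for example Compilers=period 1, OS=period 7, Databases=period 7, Networks=period 1, Robotics=period 6, Econ=period 1, Topology=period 2, Logic=period 5.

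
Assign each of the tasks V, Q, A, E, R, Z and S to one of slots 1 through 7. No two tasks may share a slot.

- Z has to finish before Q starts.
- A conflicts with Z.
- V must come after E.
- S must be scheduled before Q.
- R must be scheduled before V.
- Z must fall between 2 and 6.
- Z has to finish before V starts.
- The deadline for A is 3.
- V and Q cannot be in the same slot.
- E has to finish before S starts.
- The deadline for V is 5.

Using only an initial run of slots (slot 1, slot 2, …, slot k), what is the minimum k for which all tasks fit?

7

The precedence chain requires at least 3 distinct slots.
With at most 1 per slot and 7 tasks, at least 7 slots are needed.
7 works (last occupied slot: 7): for example Z -> 2, A -> 1, R -> 4, Q -> 7, S -> 6, V -> 5, E -> 3.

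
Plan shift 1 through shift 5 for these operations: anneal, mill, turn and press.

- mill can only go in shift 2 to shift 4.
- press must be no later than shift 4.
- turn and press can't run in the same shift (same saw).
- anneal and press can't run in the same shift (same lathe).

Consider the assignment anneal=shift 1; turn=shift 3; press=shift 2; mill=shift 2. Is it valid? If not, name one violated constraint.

press must be no later than shift 4 — holds.
turn and press can't run in the same shift (same saw) — holds.
anneal and press can't run in the same shift (same lathe) — holds.
mill can only go in shift 2 to shift 4 — holds.

Yes, all constraints hold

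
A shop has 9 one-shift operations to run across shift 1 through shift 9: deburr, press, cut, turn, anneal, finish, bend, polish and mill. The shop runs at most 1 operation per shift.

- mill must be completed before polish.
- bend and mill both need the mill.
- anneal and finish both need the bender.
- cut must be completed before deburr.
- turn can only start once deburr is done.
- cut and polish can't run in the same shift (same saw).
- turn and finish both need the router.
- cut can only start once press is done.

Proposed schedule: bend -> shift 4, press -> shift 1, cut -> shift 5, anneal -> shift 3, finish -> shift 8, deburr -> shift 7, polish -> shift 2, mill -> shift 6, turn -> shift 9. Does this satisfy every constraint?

mill must be completed before polish — violated.
turn and finish both need the router — holds.
cut and polish can't run in the same shift (same saw) — holds.
turn can only start once deburr is done — holds.
bend and mill both need the mill — holds.
cut must be completed before deburr — holds.
anneal and finish both need the bender — holds.
cut can only start once press is done — holds.
The shop runs at most 1 operation per shift — holds.

No. mill must be completed before polish is not satisfied.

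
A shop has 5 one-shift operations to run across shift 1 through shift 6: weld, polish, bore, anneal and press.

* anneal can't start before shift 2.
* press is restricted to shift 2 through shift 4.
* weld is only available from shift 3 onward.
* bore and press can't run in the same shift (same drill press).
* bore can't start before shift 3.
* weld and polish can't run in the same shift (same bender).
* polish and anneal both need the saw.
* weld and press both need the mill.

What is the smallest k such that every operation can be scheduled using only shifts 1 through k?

weld can't be placed before shift 3, so the schedule must run through at least shift 3.
3 works (last occupied shift: shift 3): for example weld=shift 3; bore=shift 3; press=shift 2; anneal=shift 2; polish=shift 1.

3 shifts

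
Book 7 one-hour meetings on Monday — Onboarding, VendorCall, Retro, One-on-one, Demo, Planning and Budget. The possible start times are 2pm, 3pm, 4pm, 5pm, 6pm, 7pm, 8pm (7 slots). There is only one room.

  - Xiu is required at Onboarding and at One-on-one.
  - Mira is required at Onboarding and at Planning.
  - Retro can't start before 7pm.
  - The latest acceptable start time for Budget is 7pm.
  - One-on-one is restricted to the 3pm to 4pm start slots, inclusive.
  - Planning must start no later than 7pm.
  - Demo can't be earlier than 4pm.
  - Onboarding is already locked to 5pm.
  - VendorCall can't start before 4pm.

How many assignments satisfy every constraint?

Splitting on VendorCall: it can be 4pm (6), 6pm (10), 7pm (6), 8pm (6). Listing each branch's schedules as (Onboarding, Retro, One-on-one, Demo, Planning, Budget):
VendorCall=4pm: (5pm,7pm,3pm,8pm,2pm,6pm) (5pm,7pm,3pm,8pm,6pm,2pm) (5pm,8pm,3pm,6pm,2pm,7pm) (5pm,8pm,3pm,6pm,7pm,2pm) (5pm,8pm,3pm,7pm,2pm,6pm) (5pm,8pm,3pm,7pm,6pm,2pm) — 6.
VendorCall=6pm: (5pm,7pm,3pm,8pm,2pm,4pm) (5pm,7pm,3pm,8pm,4pm,2pm) (5pm,7pm,4pm,8pm,2pm,3pm) (5pm,7pm,4pm,8pm,3pm,2pm) (5pm,8pm,3pm,4pm,2pm,7pm) (5pm,8pm,3pm,4pm,7pm,2pm) (5pm,8pm,3pm,7pm,2pm,4pm) (5pm,8pm,3pm,7pm,4pm,2pm) (5pm,8pm,4pm,7pm,2pm,3pm) (5pm,8pm,4pm,7pm,3pm,2pm) — 10.
VendorCall=7pm: (5pm,8pm,3pm,4pm,2pm,6pm) (5pm,8pm,3pm,4pm,6pm,2pm) (5pm,8pm,3pm,6pm,2pm,4pm) (5pm,8pm,3pm,6pm,4pm,2pm) (5pm,8pm,4pm,6pm,2pm,3pm) (5pm,8pm,4pm,6pm,3pm,2pm) — 6.
VendorCall=8pm: (5pm,7pm,3pm,4pm,2pm,6pm) (5pm,7pm,3pm,4pm,6pm,2pm) (5pm,7pm,3pm,6pm,2pm,4pm) (5pm,7pm,3pm,6pm,4pm,2pm) (5pm,7pm,4pm,6pm,2pm,3pm) (5pm,7pm,4pm,6pm,3pm,2pm) — 6.
Summing: 6 + 10 + 6 + 6 = 28.

28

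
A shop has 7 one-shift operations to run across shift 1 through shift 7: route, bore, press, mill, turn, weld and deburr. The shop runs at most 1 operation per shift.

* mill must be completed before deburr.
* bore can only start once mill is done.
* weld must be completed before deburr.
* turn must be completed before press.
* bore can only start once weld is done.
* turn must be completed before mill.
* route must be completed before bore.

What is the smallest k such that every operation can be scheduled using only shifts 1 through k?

7 shifts

The precedence chain requires at least 3 distinct shifts.
With at most 1 per shift and 7 operations, at least 7 shifts are needed.
7 works (last occupied shift: shift 7): for example deburr in shift 6; route in shift 4; turn in shift 1; press in shift 7; bore in shift 5; mill in shift 2; weld in shift 3.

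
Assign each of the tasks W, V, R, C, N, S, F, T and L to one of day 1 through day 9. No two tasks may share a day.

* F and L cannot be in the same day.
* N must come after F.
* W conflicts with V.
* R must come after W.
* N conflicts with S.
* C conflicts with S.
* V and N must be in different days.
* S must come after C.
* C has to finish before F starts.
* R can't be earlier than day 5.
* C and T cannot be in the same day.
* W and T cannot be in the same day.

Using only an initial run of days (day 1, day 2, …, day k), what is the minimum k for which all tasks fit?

The precedence chain requires at least 3 distinct days.
With at most 1 per day and 9 tasks, at least 9 days are needed.
R can't be placed before day 5, so the schedule must run through at least day 5.
9 works (last occupied day: day 9): for example L -> day 9, R -> day 5, F -> day 2, T -> day 8, W -> day 3, N -> day 4, C -> day 1, V -> day 7, S -> day 6.

9 days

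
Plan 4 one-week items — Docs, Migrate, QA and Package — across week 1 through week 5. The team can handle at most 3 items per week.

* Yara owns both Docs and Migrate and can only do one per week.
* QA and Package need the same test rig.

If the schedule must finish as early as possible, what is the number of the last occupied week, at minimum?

With at most 3 per week and 4 work items, at least 2 weeks are needed.
2 works (last occupied week: week 2): for example Migrate=week 2, QA=week 1, Package=week 2, Docs=week 1.

2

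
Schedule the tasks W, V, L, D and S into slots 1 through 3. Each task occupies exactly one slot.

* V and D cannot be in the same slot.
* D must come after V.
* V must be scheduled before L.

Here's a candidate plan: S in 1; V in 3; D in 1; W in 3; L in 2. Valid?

D must come after V — violated.
V must be scheduled before L — violated.
V and D cannot be in the same slot — holds.

No. D must come after V is not satisfied.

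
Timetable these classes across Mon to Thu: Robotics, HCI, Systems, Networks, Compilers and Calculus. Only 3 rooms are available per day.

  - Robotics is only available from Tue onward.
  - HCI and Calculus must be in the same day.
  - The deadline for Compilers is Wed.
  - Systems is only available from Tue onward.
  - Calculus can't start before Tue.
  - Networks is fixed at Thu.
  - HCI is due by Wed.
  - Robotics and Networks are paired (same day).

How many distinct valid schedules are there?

Splitting on HCI: it can be Tue (8), Wed (8). Listing each branch's schedules as (Robotics, Systems, Networks, Compilers, Calculus):
HCI=Tue: (Thu,Tue,Thu,Mon,Tue) (Thu,Tue,Thu,Wed,Tue) (Thu,Wed,Thu,Mon,Tue) (Thu,Wed,Thu,Tue,Tue) (Thu,Wed,Thu,Wed,Tue) (Thu,Thu,Thu,Mon,Tue) (Thu,Thu,Thu,Tue,Tue) (Thu,Thu,Thu,Wed,Tue) — 8.
HCI=Wed: (Thu,Tue,Thu,Mon,Wed) (Thu,Tue,Thu,Tue,Wed) (Thu,Tue,Thu,Wed,Wed) (Thu,Wed,Thu,Mon,Wed) (Thu,Wed,Thu,Tue,Wed) (Thu,Thu,Thu,Mon,Wed) (Thu,Thu,Thu,Tue,Wed) (Thu,Thu,Thu,Wed,Wed) — 8.
Summing: 8 + 8 = 16.

16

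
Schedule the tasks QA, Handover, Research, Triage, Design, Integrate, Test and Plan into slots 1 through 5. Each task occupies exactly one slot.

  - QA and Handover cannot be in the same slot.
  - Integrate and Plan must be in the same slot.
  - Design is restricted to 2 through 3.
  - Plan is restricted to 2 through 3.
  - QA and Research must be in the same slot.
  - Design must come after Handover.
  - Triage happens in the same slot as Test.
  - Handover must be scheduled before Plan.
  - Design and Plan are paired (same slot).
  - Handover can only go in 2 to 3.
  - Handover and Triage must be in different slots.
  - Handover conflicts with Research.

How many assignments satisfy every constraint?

16

Splitting on QA: it can be 1 (4), 3 (4), 4 (4), 5 (4). Listing each branch's schedules as (Handover, Research, Triage, Design, Integrate, Test, Plan):
QA=1: (2,1,1,3,3,1,3) (2,1,3,3,3,3,3) (2,1,4,3,3,4,3) (2,1,5,3,3,5,3) — 4.
QA=3: (2,3,1,3,3,1,3) (2,3,3,3,3,3,3) (2,3,4,3,3,4,3) (2,3,5,3,3,5,3) — 4.
QA=4: (2,4,1,3,3,1,3) (2,4,3,3,3,3,3) (2,4,4,3,3,4,3) (2,4,5,3,3,5,3) — 4.
QA=5: (2,5,1,3,3,1,3) (2,5,3,3,3,3,3) (2,5,4,3,3,4,3) (2,5,5,3,3,5,3) — 4.
Summing: 4 + 4 + 4 + 4 = 16.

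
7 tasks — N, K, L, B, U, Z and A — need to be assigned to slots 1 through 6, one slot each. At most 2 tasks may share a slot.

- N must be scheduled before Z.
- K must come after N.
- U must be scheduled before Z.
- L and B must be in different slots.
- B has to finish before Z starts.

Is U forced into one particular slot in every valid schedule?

No

U can be 1 (e.g. N=1, B=2, A=4, U=1, Z=3, L=3, K=2) or 2 (e.g. L in 3; Z in 3; U in 2; N in 1; B in 1; A in 4; K in 2).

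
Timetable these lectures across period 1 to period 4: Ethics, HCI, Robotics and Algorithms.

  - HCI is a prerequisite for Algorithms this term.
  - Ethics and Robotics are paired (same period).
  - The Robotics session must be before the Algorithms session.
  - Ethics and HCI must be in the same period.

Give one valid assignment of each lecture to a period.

HCI -> period 1; Algorithms -> period 2; Robotics -> period 1; Ethics -> period 1

Checking: HCI(period 1) before Algorithms(period 2); Robotics(period 1) before Algorithms(period 2); Ethics = Robotics = period 1; Ethics = HCI = period 1.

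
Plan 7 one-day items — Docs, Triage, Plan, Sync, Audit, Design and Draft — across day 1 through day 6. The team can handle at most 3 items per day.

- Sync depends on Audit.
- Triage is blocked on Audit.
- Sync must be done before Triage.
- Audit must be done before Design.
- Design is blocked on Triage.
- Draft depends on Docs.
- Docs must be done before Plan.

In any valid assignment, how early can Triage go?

day 3

Precedence pushes Triage to at least day 3; downstream work caps Triage at day 5.
Triage at day 3 is achievable: Draft in day 2; Triage in day 3; Sync in day 2; Audit in day 1; Docs in day 1; Plan in day 2; Design in day 4.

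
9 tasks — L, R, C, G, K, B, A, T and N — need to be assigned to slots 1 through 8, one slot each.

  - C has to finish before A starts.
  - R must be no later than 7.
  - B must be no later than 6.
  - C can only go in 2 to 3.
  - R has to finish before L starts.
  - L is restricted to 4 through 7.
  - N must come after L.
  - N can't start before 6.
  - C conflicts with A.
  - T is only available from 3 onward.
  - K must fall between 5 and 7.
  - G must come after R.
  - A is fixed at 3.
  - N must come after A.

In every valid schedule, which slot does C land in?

2

C's window is 2–3.
A is fixed at 3, and C can't share a slot with A.
So C must be 2.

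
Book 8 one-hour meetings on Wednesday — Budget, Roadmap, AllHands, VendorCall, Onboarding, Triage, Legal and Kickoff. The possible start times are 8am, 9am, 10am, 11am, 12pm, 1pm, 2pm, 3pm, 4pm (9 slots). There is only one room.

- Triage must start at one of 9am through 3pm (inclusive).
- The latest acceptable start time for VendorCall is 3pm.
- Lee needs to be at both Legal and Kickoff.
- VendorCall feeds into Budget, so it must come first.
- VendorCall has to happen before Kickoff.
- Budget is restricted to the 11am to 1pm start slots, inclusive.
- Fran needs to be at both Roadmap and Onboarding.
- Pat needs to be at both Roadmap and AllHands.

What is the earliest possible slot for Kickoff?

Precedence pushes Kickoff to at least 9am.
Kickoff at 9am is achievable: Onboarding=2pm, AllHands=1pm, Roadmap=12pm, Kickoff=9am, VendorCall=8am, Triage=10am, Budget=11am, Legal=3pm.

9am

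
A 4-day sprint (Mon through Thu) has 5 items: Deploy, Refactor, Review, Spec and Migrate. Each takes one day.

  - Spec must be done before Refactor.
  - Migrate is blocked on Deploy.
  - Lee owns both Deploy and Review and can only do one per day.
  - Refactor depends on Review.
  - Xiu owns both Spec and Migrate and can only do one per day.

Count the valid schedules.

46

Splitting on Deploy: it can be Mon (19), Tue (16), Wed (11). Listing each branch's schedules as (Refactor, Review, Spec, Migrate):
Deploy=Mon: (Wed,Tue,Mon,Tue) (Wed,Tue,Mon,Wed) (Wed,Tue,Mon,Thu) (Wed,Tue,Tue,Wed) (Wed,Tue,Tue,Thu) (Thu,Tue,Mon,Tue) (Thu,Tue,Mon,Wed) (Thu,Tue,Mon,Thu) (Thu,Tue,Tue,Wed) (Thu,Tue,Tue,Thu) (Thu,Tue,Wed,Tue) (Thu,Tue,Wed,Thu) (Thu,Wed,Mon,Tue) (Thu,Wed,Mon,Wed) (Thu,Wed,Mon,Thu) (Thu,Wed,Tue,Wed) (Thu,Wed,Tue,Thu) (Thu,Wed,Wed,Tue) (Thu,Wed,Wed,Thu) — 19.
Deploy=Tue: (Tue,Mon,Mon,Wed) (Tue,Mon,Mon,Thu) (Wed,Mon,Mon,Wed) (Wed,Mon,Mon,Thu) (Wed,Mon,Tue,Wed) (Wed,Mon,Tue,Thu) (Thu,Mon,Mon,Wed) (Thu,Mon,Mon,Thu) (Thu,Mon,Tue,Wed) (Thu,Mon,Tue,Thu) (Thu,Mon,Wed,Thu) (Thu,Wed,Mon,Wed) (Thu,Wed,Mon,Thu) (Thu,Wed,Tue,Wed) (Thu,Wed,Tue,Thu) (Thu,Wed,Wed,Thu) — 16.
Deploy=Wed: (Tue,Mon,Mon,Thu) (Wed,Mon,Mon,Thu) (Wed,Mon,Tue,Thu) (Wed,Tue,Mon,Thu) (Wed,Tue,Tue,Thu) (Thu,Mon,Mon,Thu) (Thu,Mon,Tue,Thu) (Thu,Mon,Wed,Thu) (Thu,Tue,Mon,Thu) (Thu,Tue,Tue,Thu) (Thu,Tue,Wed,Thu) — 11.
Summing: 19 + 16 + 11 = 46.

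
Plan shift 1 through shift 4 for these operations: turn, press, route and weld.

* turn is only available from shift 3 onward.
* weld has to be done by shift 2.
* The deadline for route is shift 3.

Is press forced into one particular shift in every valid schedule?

No

press can be shift 1 (e.g. weld -> shift 1; route -> shift 1; press -> shift 1; turn -> shift 3) or shift 2 (e.g. weld -> shift 1, turn -> shift 3, press -> shift 2, route -> shift 1).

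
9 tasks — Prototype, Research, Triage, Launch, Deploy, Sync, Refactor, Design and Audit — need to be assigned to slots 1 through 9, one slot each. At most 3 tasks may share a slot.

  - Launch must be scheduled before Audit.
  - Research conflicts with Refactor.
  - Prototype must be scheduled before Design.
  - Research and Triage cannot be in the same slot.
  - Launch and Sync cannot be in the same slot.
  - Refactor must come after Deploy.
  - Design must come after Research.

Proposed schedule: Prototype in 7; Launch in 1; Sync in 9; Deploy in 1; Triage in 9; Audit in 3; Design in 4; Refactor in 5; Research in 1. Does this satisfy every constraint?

Invalid. Prototype must be scheduled before Design.

Research conflicts with Refactor — holds.
Prototype must be scheduled before Design — violated.
Research and Triage cannot be in the same slot — holds.
At most 3 tasks may share a slot — holds.
Design must come after Research — holds.
Refactor must come after Deploy — holds.
Launch and Sync cannot be in the same slot — holds.
Launch must be scheduled before Audit — holds.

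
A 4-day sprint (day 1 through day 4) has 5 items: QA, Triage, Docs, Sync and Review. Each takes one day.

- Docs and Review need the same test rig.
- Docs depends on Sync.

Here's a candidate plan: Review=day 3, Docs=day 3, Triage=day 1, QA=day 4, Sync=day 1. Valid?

No — it violates: Docs and Review need the same test rig

Docs depends on Sync — holds.
Docs and Review need the same test rig — violated.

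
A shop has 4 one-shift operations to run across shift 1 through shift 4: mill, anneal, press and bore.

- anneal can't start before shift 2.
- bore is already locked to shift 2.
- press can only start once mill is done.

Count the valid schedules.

Splitting on mill: it can be shift 1 (9), shift 2 (6), shift 3 (3). Listing each branch's schedules as (anneal, press, bore) by shift number:
mill=shift 1: (2,2,2) (2,3,2) (2,4,2) (3,2,2) (3,3,2) (3,4,2) (4,2,2) (4,3,2) (4,4,2) — 9.
mill=shift 2: (2,3,2) (2,4,2) (3,3,2) (3,4,2) (4,3,2) (4,4,2) — 6.
mill=shift 3: (2,4,2) (3,4,2) (4,4,2) — 3.
Summing: 9 + 6 + 3 = 18.

18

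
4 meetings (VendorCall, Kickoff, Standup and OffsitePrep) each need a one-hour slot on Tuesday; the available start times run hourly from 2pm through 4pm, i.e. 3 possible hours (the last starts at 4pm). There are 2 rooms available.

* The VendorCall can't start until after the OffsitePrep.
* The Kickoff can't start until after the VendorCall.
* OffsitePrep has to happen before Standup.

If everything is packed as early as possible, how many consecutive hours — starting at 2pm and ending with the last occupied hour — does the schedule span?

The precedence chain requires at least 3 distinct hours.
With at most 2 per hour and 4 meetings, at least 2 hours are needed.
3 works (last occupied hour: 4pm): for example OffsitePrep=2pm, VendorCall=3pm, Kickoff=4pm, Standup=3pm.

3 hours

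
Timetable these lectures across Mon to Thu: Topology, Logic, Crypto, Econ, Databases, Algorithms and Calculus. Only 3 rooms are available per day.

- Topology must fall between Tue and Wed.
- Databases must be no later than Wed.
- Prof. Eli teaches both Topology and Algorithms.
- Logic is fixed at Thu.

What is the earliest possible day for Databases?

Mon

Databases's own window allows nothing later than Wed.
Databases at Mon is achievable: Econ -> Mon; Databases -> Mon; Calculus -> Tue; Topology -> Tue; Crypto -> Mon; Logic -> Thu; Algorithms -> Wed.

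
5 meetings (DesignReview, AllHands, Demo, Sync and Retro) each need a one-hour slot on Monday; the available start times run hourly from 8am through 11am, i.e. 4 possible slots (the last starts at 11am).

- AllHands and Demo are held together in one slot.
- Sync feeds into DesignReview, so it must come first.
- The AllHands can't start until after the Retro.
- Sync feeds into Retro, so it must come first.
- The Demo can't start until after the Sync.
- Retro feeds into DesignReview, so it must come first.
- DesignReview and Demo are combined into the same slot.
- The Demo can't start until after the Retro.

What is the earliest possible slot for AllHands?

Precedence pushes AllHands to at least 10am.
AllHands at 10am is achievable: Demo=10am; Retro=9am; DesignReview=10am; Sync=8am; AllHands=10am.

10am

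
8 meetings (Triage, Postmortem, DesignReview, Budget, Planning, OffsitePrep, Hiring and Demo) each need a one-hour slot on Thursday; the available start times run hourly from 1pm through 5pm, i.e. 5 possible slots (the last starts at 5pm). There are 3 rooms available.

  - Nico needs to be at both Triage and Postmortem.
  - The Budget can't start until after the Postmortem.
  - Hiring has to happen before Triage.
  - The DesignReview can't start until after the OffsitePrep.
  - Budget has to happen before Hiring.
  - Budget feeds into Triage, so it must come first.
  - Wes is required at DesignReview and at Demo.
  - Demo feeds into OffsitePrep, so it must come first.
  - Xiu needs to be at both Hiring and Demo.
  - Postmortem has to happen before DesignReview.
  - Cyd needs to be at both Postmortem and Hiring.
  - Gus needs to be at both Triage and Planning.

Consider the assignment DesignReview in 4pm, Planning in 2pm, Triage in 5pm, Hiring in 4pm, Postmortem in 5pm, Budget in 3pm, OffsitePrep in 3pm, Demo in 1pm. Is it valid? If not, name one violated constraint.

Invalid. Nico needs to be at both Triage and Postmortem.

Budget has to happen before Hiring — holds.
Budget feeds into Triage, so it must come first — holds.
There are 3 rooms available — holds.
Demo feeds into OffsitePrep, so it must come first — holds.
Hiring has to happen before Triage — holds.
The DesignReview can't start until after the OffsitePrep — holds.
Xiu needs to be at both Hiring and Demo — holds.
The Budget can't start until after the Postmortem — violated.
Gus needs to be at both Triage and Planning — holds.
Wes is required at DesignReview and at Demo — holds.
Postmortem has to happen before DesignReview — violated.
Nico needs to be at both Triage and Postmortem — violated.
Cyd needs to be at both Postmortem and Hiring — holds.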